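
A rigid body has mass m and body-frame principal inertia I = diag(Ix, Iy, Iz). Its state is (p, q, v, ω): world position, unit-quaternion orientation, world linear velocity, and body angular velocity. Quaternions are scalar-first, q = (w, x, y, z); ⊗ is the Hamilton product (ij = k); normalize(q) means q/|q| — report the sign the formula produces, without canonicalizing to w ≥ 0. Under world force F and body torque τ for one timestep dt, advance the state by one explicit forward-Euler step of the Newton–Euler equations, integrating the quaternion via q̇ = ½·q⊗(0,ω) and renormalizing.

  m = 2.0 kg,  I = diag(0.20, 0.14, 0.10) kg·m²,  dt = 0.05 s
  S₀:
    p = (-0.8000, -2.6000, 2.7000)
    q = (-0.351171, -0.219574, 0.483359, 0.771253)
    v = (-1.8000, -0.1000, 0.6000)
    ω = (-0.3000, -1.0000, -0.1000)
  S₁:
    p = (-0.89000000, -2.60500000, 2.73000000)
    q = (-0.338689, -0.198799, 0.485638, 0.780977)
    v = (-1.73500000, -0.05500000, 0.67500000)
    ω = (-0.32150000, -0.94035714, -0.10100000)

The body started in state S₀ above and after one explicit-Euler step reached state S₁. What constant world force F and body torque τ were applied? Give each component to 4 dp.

ω₁ − ω₀ = (-0.02150000, 0.05964286, -0.00100000)
I·α + gyro = (-0.0900, 0.1700, -0.0200)
Δv = v₁−v₀ = (0.06500000, 0.04500000, 0.07500000)
applied force F = (2.6000, 1.8000, 3.0000)

F = (2.6000, 1.8000, 3.0000)
τ = (-0.0900, 0.1700, -0.0200)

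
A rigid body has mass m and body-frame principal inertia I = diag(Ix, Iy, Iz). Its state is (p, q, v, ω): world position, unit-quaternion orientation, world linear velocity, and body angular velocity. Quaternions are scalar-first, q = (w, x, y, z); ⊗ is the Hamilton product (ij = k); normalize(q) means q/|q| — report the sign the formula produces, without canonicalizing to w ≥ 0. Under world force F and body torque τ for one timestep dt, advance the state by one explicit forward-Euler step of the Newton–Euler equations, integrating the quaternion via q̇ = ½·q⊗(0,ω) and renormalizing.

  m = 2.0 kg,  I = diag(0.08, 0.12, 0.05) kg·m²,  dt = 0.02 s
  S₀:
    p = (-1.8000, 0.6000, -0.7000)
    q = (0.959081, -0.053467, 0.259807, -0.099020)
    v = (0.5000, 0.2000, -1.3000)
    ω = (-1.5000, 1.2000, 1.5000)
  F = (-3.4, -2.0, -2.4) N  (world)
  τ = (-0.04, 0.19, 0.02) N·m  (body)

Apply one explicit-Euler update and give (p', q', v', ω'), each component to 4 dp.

α = I⁻¹(τ − ω×Iω) = (1.0750, 2.1458, 1.8400)
new body rate ω' = (-1.4785, 1.2429, 1.5368)
q⊗(0,ω) = (-0.2434389, -0.9300870, 1.3796277, 1.7641716)
q' = normalize(q + ½dt·q⊗(0,ω)) = (0.9564, -0.0627, 0.2735, -0.0814)
linear accel F/m = (-1.7000, -1.0000, -1.2000)
p' = p + v·dt = (-1.7900, 0.6040, -0.7260)
v' = v + a·dt = (0.4660, 0.1800, -1.3240)

p' = (-1.7900, 0.6040, -0.7260)
q' = (0.9564, -0.0627, 0.2735, -0.0814)
v' = (0.4660, 0.1800, -1.3240)
ω' = (-1.4785, 1.2429, 1.5368)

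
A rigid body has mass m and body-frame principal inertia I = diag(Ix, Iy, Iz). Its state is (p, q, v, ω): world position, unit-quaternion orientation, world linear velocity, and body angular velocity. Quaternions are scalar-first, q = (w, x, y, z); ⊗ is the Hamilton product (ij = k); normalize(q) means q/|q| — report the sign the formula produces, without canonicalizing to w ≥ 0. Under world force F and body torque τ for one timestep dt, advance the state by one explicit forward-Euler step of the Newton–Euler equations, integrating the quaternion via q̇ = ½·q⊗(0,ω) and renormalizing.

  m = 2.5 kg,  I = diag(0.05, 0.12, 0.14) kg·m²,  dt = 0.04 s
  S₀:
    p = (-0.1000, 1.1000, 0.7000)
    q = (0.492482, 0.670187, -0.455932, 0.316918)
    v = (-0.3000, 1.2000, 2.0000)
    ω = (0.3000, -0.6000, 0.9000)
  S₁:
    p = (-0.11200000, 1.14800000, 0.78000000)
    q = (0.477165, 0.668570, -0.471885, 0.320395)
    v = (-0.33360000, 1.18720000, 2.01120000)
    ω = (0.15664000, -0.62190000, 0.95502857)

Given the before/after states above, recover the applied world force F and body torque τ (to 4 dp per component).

F = (-2.1000, -0.8000, 0.7000)
τ = (-0.1900, -0.0900, 0.1800)

velocity change Δv = (-0.03360000, -0.01280000, 0.01120000)
applied force F = (-2.1000, -0.8000, 0.7000)
Δω = ω₁−ω₀ = (-0.14336000, -0.02190000, 0.05502857)
τ = I·(Δω/dt) + ω₀×(Iω₀) = (-0.1900, -0.0900, 0.1800)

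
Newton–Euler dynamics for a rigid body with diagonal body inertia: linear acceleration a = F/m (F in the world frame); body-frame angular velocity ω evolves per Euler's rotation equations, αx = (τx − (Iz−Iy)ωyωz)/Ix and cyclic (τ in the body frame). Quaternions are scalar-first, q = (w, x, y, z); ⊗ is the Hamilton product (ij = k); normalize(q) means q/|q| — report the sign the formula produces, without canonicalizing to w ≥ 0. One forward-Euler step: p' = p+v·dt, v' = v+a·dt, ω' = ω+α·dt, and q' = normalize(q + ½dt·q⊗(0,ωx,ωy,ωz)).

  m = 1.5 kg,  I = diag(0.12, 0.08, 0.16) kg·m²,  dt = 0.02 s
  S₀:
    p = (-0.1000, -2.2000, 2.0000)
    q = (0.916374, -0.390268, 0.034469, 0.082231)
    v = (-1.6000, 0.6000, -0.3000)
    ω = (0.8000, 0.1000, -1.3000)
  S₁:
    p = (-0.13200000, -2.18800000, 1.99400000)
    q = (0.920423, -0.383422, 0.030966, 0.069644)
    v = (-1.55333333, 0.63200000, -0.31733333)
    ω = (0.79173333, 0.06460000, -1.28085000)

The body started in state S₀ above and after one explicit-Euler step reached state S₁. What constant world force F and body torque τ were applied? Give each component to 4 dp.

Δv = v₁−v₀ = (0.04666667, 0.03200000, -0.01733333)
applied force F = (3.5000, 2.4000, -1.3000)
rate change Δω = (-0.00826667, -0.03540000, 0.01915000)
precession coupling = (-0.0104, 0.0416, -0.0032)
τ = I·(Δω/dt) + ω₀×(Iω₀) = (-0.0600, -0.1000, 0.1500)

F = (3.5000, 2.4000, -1.3000)
τ = (-0.0600, -0.1000, 0.1500)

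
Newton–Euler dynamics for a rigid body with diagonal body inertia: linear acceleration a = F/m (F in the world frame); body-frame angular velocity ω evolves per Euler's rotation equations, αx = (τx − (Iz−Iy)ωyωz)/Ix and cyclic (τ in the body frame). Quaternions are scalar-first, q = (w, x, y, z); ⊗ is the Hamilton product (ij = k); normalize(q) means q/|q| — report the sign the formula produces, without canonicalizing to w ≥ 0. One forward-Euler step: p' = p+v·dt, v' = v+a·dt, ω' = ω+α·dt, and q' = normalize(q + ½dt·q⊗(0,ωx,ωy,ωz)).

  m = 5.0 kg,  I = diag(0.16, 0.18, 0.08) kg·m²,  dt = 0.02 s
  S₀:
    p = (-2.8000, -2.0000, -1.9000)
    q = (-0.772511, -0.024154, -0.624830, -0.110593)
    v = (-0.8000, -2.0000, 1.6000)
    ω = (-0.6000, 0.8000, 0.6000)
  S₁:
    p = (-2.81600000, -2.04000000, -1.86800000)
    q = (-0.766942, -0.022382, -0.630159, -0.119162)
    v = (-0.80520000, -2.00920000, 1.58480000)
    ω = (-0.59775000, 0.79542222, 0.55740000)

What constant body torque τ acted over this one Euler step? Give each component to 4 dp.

τ = (-0.0300, -0.0700, -0.1800)

ω₁ − ω₀ = (0.00225000, -0.00457778, -0.04260000)
precession coupling = (-0.0480, -0.0288, -0.0096)
I·α + gyro = (-0.0300, -0.0700, -0.1800)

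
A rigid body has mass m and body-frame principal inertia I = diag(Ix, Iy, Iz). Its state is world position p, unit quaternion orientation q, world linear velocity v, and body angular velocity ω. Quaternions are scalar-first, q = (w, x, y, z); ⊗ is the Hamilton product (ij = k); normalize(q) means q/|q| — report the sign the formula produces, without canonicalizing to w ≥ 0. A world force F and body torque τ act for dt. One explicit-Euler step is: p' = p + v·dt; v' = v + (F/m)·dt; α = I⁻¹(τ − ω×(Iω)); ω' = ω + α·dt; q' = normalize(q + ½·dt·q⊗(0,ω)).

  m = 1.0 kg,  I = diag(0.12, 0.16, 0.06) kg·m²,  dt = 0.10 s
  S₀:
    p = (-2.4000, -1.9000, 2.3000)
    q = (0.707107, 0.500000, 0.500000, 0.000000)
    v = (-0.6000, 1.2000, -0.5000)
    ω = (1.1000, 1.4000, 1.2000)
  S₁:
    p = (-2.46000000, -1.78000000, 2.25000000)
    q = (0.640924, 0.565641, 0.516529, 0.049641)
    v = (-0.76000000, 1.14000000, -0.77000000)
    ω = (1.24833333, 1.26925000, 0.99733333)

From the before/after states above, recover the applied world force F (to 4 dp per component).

v₁ − v₀ = (-0.16000000, -0.06000000, -0.27000000)
m·(v₁−v₀)/dt = (-1.6000, -0.6000, -2.7000)

F = (-1.6000, -0.6000, -2.7000)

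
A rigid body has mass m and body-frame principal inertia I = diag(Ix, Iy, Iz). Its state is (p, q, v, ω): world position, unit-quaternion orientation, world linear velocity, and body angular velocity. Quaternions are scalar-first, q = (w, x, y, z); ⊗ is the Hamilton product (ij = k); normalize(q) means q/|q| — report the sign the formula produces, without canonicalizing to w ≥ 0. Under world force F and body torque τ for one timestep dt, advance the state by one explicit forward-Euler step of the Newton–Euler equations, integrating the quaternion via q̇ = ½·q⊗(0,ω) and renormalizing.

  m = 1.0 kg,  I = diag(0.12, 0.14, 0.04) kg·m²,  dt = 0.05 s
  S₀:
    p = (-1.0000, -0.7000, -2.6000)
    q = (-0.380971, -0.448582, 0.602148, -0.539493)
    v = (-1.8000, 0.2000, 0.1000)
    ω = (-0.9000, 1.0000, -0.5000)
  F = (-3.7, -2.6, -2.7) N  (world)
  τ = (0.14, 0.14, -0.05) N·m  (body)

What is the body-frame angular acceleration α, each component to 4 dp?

precession coupling ω×(Iω) = (0.0500, 0.0360, -0.0180)
angular accel α = (0.7500, 0.7429, -0.8000)

α = (0.7500, 0.7429, -0.8000)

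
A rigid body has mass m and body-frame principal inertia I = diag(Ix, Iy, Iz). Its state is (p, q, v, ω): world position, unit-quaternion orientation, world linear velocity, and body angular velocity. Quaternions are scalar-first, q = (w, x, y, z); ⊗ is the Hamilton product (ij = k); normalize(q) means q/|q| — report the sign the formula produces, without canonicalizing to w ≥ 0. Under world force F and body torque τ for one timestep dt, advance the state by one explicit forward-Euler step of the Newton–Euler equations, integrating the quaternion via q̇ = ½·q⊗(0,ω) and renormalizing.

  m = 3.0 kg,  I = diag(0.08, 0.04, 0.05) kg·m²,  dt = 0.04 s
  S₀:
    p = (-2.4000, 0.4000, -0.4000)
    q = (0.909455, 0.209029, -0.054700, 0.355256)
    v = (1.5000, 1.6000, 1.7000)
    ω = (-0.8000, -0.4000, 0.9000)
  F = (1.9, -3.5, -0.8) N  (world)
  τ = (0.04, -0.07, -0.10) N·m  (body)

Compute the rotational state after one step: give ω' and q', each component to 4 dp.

ω' = (-0.7782, -0.4484, 0.8302)
q' = (0.9057, 0.1963, -0.0714, 0.3690)

(τ − ω×Iω)/I = (0.5450, -1.2100, -1.7440)
ω + α·dt = (-0.7782, -0.4484, 0.8302)
2q̇ = q⊗(0,ω) = (-0.1743872, -0.6346916, -0.8361129, 0.6911379)
updated quaternion q' = (0.9057, 0.1963, -0.0714, 0.3690)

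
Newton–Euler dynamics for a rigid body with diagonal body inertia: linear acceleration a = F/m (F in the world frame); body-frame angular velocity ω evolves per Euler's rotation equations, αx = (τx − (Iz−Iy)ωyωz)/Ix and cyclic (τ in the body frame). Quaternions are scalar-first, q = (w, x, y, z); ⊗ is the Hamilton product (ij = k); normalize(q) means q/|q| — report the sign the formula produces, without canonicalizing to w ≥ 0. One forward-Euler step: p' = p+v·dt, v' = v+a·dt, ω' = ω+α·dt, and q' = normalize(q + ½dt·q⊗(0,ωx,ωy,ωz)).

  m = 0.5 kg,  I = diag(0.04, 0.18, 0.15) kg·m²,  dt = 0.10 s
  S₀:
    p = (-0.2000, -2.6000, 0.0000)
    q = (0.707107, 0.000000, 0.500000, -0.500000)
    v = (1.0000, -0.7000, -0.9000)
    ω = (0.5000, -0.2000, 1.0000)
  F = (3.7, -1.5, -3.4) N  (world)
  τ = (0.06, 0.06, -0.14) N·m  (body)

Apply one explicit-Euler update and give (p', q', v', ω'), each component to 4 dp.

p' = (-0.1000, -2.6700, -0.0900)
q' = (0.7359, 0.0376, 0.4797, -0.4764)
v' = (1.7400, -1.0000, -1.5800)
ω' = (0.6350, -0.1361, 0.9160)

p' = p + v·dt = (-0.1000, -2.6700, -0.0900)
v' = v + a·dt = (1.7400, -1.0000, -1.5800)
(τ − ω×Iω)/I = (1.3500, 0.6389, -0.8400)
new body rate ω' = (0.6350, -0.1361, 0.9160)
Hamilton product q⊗(0,ω) = (0.6000000, 0.7535535, -0.3914214, 0.4571070)
q + ½dt·q⊗(0,ω), renormalized = (0.7359, 0.0376, 0.4797, -0.4764)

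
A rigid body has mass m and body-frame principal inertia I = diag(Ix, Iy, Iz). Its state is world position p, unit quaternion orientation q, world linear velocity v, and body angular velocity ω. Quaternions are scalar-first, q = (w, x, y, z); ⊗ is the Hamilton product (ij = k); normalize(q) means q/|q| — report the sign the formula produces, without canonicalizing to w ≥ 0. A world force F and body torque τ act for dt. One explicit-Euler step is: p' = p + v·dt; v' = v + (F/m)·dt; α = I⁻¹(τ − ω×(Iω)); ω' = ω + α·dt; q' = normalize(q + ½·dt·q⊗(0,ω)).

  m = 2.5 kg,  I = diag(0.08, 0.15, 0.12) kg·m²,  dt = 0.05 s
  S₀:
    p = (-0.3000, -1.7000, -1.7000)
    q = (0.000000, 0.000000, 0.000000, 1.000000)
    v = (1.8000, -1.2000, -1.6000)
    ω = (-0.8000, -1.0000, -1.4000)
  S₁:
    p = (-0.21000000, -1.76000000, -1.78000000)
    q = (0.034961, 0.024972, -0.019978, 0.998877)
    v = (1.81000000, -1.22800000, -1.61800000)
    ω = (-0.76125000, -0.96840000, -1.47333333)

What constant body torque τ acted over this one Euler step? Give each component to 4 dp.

τ = (0.0200, 0.0500, -0.1200)

Δω = ω₁−ω₀ = (0.03875000, 0.03160000, -0.07333333)
applied torque τ = (0.0200, 0.0500, -0.1200)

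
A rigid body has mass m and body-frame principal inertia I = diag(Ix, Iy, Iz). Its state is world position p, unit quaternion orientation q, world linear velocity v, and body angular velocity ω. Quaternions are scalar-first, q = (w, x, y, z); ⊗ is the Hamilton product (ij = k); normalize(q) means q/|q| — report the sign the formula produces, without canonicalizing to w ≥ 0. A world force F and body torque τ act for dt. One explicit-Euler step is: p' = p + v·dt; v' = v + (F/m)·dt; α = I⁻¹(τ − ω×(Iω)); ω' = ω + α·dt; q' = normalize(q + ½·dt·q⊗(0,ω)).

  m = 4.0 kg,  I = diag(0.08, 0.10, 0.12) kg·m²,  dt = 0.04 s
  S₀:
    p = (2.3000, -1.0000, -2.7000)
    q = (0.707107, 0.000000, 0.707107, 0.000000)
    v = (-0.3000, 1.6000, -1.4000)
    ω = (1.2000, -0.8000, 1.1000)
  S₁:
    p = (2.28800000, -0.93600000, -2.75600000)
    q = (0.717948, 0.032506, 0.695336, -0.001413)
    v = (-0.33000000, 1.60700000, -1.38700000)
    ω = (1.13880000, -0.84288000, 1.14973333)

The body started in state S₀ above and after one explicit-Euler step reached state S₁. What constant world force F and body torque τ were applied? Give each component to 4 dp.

velocity change Δv = (-0.03000000, 0.00700000, 0.01300000)
m·(v₁−v₀)/dt = (-3.0000, 0.7000, 1.3000)
rate change Δω = (-0.06120000, -0.04288000, 0.04973333)
τ = I·(Δω/dt) + ω₀×(Iω₀) = (-0.1400, -0.1600, 0.1300)

F = (-3.0000, 0.7000, 1.3000)
τ = (-0.1400, -0.1600, 0.1300)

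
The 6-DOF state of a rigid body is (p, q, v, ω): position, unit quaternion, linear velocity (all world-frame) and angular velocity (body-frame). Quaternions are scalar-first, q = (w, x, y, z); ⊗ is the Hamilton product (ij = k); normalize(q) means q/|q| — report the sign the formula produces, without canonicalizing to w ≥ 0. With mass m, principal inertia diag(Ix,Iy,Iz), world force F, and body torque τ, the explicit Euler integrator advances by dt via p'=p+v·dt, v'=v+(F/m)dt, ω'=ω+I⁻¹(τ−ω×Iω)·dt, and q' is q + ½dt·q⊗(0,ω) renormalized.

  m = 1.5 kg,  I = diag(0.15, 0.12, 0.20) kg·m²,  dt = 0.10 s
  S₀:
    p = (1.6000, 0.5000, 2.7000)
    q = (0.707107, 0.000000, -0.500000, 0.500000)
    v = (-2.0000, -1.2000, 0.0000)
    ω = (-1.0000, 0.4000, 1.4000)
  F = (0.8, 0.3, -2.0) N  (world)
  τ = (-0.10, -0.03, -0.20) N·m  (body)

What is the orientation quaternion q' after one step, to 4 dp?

q' = (0.6795, -0.0800, -0.5089, 0.5225)

Hamilton product q⊗(0,ω) = (-0.5000000, -1.6071070, -0.2171572, 0.4899498)
q' = normalize(q + ½dt·q⊗(0,ω)) = (0.6795, -0.0800, -0.5089, 0.5225)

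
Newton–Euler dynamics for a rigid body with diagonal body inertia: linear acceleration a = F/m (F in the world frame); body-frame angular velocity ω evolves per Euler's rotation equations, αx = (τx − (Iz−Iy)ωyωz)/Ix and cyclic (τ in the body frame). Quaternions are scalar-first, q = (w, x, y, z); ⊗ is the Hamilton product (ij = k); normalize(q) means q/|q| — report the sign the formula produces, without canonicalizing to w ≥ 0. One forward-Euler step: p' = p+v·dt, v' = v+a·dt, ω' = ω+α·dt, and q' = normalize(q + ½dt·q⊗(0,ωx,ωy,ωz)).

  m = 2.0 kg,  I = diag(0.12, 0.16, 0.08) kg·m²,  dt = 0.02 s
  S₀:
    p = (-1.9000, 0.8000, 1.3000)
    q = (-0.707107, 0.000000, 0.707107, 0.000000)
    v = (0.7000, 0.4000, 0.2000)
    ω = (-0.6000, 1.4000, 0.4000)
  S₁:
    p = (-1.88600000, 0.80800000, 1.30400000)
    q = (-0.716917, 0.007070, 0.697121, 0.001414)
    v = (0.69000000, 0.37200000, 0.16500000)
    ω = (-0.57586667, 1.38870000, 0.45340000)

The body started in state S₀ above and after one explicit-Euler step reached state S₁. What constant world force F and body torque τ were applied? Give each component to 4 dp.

velocity change Δv = (-0.01000000, -0.02800000, -0.03500000)
m·(v₁−v₀)/dt = (-1.0000, -2.8000, -3.5000)
Δω = ω₁−ω₀ = (0.02413333, -0.01130000, 0.05340000)
ω₀×(Iω₀) = (-0.0448, -0.0096, -0.0336)
τ = I·(Δω/dt) + ω₀×(Iω₀) = (0.1000, -0.1000, 0.1800)

F = (-1.0000, -2.8000, -3.5000)
τ = (0.1000, -0.1000, 0.1800)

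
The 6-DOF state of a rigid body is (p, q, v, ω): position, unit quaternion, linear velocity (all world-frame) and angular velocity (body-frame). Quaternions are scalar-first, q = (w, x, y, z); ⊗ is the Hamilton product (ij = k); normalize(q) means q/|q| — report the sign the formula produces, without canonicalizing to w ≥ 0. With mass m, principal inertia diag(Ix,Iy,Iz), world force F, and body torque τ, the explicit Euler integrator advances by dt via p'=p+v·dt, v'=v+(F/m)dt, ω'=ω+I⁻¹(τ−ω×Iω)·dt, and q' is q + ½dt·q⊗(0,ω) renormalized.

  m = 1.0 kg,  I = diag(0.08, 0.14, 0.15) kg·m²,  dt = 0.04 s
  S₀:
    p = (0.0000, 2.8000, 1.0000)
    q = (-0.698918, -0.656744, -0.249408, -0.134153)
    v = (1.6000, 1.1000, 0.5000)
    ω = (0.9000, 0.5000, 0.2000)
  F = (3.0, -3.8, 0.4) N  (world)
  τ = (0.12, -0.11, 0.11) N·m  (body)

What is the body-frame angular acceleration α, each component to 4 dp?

ω×(Iω) gyroscopic = (0.0010, -0.0126, 0.0270)
(τ − ω×Iω)/I = (1.4875, -0.6957, 0.5533)

α = (1.4875, -0.6957, 0.5533)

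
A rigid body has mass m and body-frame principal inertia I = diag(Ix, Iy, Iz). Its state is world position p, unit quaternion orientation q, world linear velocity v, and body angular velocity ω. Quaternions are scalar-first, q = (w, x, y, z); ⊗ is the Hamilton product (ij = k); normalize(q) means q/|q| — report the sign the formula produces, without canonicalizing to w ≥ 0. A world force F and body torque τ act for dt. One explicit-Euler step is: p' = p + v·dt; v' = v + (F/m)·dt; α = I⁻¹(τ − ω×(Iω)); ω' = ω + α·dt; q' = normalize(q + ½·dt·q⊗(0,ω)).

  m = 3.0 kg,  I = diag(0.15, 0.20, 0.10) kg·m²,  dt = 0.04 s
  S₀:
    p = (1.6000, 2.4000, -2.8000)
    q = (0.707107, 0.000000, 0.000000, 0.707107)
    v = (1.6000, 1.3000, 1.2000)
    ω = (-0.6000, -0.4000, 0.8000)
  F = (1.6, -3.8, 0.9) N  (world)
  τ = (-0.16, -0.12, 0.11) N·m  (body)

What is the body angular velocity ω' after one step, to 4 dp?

ω' = (-0.6512, -0.4192, 0.8392)

α = I⁻¹(τ − ω×Iω) = (-1.2800, -0.4800, 0.9800)
ω + α·dt = (-0.6512, -0.4192, 0.8392)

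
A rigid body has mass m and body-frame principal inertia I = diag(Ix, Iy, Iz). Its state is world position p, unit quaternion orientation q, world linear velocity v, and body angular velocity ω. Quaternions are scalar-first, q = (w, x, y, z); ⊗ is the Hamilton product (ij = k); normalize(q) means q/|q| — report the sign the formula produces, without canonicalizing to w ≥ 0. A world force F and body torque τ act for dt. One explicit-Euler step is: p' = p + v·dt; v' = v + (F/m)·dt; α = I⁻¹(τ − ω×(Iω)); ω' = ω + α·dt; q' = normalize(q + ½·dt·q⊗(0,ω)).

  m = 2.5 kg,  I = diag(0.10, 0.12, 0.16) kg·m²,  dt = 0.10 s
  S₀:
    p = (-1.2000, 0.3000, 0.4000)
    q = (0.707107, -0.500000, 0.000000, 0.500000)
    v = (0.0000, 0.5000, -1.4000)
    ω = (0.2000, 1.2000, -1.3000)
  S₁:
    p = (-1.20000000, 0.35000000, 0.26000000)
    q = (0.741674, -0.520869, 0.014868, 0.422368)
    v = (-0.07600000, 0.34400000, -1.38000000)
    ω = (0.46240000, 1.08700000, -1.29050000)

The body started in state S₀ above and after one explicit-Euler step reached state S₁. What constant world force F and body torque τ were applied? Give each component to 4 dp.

v₁ − v₀ = (-0.07600000, -0.15600000, 0.02000000)
F = m·Δv/dt = (-1.9000, -3.9000, 0.5000)
rate change Δω = (0.26240000, -0.11300000, 0.00950000)
τ = I·(Δω/dt) + ω₀×(Iω₀) = (0.2000, -0.1200, 0.0200)

F = (-1.9000, -3.9000, 0.5000)
τ = (0.2000, -0.1200, 0.0200)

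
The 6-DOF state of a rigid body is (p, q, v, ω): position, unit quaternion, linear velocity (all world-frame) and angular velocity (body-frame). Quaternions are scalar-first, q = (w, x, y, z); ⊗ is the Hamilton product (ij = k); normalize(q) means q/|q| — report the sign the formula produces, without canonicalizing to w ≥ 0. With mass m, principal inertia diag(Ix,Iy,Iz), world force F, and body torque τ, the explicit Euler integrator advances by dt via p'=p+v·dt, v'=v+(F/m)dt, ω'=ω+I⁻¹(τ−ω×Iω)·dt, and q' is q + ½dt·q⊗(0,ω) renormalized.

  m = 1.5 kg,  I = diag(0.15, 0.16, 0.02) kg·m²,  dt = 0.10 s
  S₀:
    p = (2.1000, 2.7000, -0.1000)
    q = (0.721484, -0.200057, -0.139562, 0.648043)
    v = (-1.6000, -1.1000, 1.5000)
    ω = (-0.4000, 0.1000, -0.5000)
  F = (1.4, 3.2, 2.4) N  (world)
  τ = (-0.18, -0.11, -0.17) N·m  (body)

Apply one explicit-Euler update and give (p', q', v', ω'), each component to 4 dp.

a = F/m = (0.9333, 2.1333, 1.6000)
p' = p + v·dt = (1.9400, 2.5900, 0.0500)
new velocity v' = (-1.5067, -0.8867, 1.6600)
gyro term ω×Iω = (0.0070, 0.0260, -0.0004)
α = I⁻¹(τ − ω×Iω) = (-1.2467, -0.8500, -8.4800)
ω' = ω + α·dt = (-0.5247, 0.0150, -1.3480)
Hamilton product q⊗(0,ω) = (0.2579549, -0.2836169, -0.2870973, -0.4365725)
q' = normalize(q + ½dt·q⊗(0,ω)) = (0.7340, -0.2141, -0.1538, 0.6259)

p' = (1.9400, 2.5900, 0.0500)
q' = (0.7340, -0.2141, -0.1538, 0.6259)
v' = (-1.5067, -0.8867, 1.6600)
ω' = (-0.5247, 0.0150, -1.3480)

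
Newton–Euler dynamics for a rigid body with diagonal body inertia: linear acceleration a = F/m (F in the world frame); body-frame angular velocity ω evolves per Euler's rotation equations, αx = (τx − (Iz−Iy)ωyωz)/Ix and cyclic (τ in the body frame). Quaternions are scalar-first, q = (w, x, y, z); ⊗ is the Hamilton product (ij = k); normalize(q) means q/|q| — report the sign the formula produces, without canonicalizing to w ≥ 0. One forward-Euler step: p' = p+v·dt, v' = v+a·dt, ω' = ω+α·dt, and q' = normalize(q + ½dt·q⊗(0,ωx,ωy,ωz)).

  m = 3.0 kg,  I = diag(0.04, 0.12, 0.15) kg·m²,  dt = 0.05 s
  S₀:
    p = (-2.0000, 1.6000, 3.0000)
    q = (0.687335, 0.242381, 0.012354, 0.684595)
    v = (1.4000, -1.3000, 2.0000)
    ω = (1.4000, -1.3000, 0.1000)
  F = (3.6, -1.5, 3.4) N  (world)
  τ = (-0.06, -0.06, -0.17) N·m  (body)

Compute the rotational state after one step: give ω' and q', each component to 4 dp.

angular accel α = (-1.4025, -0.3717, -0.1627)
new body rate ω' = (1.3299, -1.3186, 0.0919)
q⊗(0,ω) = (-0.3917327, 1.8534779, 0.0406594, -0.2636574)
q' = normalize(q + ½dt·q⊗(0,ω)) = (0.6768, 0.2884, 0.0134, 0.6772)

ω' = (1.3299, -1.3186, 0.0919)
q' = (0.6768, 0.2884, 0.0134, 0.6772)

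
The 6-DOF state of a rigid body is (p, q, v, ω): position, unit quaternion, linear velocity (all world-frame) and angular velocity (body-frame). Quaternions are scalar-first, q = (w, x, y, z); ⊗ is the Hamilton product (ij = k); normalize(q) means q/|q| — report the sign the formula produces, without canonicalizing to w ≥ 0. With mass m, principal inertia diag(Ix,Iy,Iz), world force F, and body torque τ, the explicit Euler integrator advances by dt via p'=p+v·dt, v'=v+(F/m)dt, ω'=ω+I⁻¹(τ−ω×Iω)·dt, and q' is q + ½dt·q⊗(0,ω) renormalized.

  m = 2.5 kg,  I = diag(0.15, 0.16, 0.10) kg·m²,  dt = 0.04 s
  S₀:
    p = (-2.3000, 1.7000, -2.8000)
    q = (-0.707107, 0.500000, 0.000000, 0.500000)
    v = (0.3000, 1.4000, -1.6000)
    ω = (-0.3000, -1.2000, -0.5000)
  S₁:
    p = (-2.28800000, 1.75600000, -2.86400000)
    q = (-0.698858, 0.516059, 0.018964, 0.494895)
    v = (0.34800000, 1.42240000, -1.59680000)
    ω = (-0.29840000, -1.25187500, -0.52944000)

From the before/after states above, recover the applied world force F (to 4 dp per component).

v₁ − v₀ = (0.04800000, 0.02240000, 0.00320000)
m·(v₁−v₀)/dt = (3.0000, 1.4000, 0.2000)

F = (3.0000, 1.4000, 0.2000)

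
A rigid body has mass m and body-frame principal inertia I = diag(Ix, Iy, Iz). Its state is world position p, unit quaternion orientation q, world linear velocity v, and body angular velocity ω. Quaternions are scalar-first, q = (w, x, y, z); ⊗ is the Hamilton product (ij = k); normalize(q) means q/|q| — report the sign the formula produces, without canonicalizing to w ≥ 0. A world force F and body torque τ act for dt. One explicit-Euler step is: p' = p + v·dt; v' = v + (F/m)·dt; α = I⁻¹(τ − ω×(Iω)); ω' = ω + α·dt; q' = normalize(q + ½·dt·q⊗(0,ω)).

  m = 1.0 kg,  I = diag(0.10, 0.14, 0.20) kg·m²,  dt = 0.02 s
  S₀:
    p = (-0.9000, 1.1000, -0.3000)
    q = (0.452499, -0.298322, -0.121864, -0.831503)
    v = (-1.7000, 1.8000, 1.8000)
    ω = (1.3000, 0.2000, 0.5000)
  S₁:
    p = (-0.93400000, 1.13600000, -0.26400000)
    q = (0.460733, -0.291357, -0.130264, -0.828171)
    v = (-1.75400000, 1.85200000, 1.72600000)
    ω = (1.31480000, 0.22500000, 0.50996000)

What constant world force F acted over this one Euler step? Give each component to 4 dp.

F = (-2.7000, 2.6000, -3.7000)

velocity change Δv = (-0.05400000, 0.05200000, -0.07400000)
F = m·Δv/dt = (-2.7000, 2.6000, -3.7000)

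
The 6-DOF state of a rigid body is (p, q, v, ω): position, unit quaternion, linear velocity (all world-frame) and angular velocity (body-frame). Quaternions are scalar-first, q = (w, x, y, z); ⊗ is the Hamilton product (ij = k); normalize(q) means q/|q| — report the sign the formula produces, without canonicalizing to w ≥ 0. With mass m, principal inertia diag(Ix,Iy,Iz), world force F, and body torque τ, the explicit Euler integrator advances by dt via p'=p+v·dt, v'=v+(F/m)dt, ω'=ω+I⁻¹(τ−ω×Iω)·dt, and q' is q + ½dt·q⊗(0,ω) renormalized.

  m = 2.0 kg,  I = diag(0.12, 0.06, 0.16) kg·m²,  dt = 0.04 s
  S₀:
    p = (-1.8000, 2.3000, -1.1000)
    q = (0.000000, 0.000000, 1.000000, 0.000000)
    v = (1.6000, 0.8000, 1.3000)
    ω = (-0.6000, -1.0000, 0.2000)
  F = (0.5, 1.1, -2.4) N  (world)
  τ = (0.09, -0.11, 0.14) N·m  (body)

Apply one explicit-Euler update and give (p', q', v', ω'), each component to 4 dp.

p' = (-1.7360, 2.3320, -1.0480)
q' = (0.0200, 0.0040, 0.9997, 0.0120)
v' = (1.6100, 0.8220, 1.2520)
ω' = (-0.5633, -1.0765, 0.2440)

angular accel α = (0.9167, -1.9133, 1.1000)
ω + α·dt = (-0.5633, -1.0765, 0.2440)
q⊗(0,ω) = (1.0000000, 0.2000000, 0.0000000, 0.6000000)
updated quaternion q' = (0.0200, 0.0040, 0.9997, 0.0120)
p' = p + v·dt = (-1.7360, 2.3320, -1.0480)
new velocity v' = (1.6100, 0.8220, 1.2520)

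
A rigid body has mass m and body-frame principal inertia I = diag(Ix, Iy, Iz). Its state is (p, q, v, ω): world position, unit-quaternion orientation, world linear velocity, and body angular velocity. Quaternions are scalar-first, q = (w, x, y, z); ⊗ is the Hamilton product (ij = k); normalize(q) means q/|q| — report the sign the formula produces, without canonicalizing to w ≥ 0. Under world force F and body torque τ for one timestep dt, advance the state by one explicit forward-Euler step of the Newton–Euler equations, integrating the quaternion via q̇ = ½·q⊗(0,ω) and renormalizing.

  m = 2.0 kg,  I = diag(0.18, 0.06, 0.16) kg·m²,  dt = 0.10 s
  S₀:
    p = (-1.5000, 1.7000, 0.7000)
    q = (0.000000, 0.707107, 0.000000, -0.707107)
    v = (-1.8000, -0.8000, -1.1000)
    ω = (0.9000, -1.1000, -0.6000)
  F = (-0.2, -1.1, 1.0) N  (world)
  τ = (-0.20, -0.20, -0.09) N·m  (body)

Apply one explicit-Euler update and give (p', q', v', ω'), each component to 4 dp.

p' = (-1.6800, 1.6200, 0.5900)
q' = (-0.0529, 0.6662, -0.0106, -0.7438)
v' = (-1.8100, -0.8550, -1.0500)
ω' = (0.7522, -1.4153, -0.7305)

gyro term ω×Iω = (0.0660, -0.0108, 0.1188)
angular accel α = (-1.4778, -3.1533, -1.3050)
new body rate ω' = (0.7522, -1.4153, -0.7305)
Hamilton product q⊗(0,ω) = (-1.0606605, -0.7778177, -0.2121321, -0.7778177)
updated quaternion q' = (-0.0529, 0.6662, -0.0106, -0.7438)
a = F/m = (-0.1000, -0.5500, 0.5000)
p' = p + v·dt = (-1.6800, 1.6200, 0.5900)
v + (F/m)dt = (-1.8100, -0.8550, -1.0500)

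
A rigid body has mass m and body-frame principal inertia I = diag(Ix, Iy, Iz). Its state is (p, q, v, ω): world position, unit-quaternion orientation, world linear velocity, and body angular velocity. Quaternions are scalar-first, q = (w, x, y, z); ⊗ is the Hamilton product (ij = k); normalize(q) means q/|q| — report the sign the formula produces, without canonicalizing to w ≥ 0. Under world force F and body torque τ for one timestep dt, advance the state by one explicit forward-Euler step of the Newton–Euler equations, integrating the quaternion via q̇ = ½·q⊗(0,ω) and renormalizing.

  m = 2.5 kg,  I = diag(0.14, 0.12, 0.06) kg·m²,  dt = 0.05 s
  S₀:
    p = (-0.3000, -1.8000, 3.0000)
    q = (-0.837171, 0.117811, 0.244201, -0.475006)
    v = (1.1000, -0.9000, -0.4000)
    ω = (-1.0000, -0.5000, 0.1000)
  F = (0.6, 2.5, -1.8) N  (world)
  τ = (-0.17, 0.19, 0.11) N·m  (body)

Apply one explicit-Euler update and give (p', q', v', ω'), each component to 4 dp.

a = (0.2400, 1.0000, -0.7200)
p + v·dt = (-0.2450, -1.8450, 2.9800)
v + (F/m)dt = (1.1120, -0.8500, -0.4360)
gyro term ω×Iω = (0.0030, -0.0080, -0.0100)
α = I⁻¹(τ − ω×Iω) = (-1.2357, 1.6500, 2.0000)
ω' = ω + α·dt = (-1.0618, -0.4175, 0.2000)
Hamilton product q⊗(0,ω) = (0.2874121, 0.6240881, 0.8818104, 0.1015784)
updated quaternion q' = (-0.8297, 0.1334, 0.2661, -0.4723)

p' = (-0.2450, -1.8450, 2.9800)
q' = (-0.8297, 0.1334, 0.2661, -0.4723)
v' = (1.1120, -0.8500, -0.4360)
ω' = (-1.0618, -0.4175, 0.2000)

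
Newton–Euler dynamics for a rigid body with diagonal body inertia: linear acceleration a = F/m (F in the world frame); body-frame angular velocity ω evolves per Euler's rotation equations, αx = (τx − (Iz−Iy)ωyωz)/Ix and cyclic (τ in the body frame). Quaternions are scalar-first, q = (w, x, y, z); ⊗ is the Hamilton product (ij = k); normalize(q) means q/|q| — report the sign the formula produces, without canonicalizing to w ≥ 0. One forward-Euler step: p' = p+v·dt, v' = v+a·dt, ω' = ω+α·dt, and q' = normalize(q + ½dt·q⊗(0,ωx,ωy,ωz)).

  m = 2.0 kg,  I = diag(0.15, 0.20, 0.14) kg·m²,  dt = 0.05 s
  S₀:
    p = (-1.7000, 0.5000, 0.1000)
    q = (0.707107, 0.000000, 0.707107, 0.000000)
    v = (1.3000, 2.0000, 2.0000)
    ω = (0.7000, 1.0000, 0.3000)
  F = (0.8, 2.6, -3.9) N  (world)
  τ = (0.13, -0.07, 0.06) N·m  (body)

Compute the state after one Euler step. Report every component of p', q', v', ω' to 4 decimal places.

p' = (-1.6350, 0.6000, 0.2000)
q' = (0.6891, 0.0177, 0.7244, -0.0071)
v' = (1.3200, 2.0650, 1.9025)
ω' = (0.7493, 0.9820, 0.3089)

precession coupling ω×(Iω) = (-0.0180, 0.0021, 0.0350)
(τ − ω×Iω)/I = (0.9867, -0.3605, 0.1786)
new body rate ω' = (0.7493, 0.9820, 0.3089)
Hamilton product q⊗(0,ω) = (-0.7071070, 0.7071070, 0.7071070, -0.2828428)
q + ½dt·q⊗(0,ω), renormalized = (0.6891, 0.0177, 0.7244, -0.0071)
a = (0.4000, 1.3000, -1.9500)
p + v·dt = (-1.6350, 0.6000, 0.2000)
v' = v + a·dt = (1.3200, 2.0650, 1.9025)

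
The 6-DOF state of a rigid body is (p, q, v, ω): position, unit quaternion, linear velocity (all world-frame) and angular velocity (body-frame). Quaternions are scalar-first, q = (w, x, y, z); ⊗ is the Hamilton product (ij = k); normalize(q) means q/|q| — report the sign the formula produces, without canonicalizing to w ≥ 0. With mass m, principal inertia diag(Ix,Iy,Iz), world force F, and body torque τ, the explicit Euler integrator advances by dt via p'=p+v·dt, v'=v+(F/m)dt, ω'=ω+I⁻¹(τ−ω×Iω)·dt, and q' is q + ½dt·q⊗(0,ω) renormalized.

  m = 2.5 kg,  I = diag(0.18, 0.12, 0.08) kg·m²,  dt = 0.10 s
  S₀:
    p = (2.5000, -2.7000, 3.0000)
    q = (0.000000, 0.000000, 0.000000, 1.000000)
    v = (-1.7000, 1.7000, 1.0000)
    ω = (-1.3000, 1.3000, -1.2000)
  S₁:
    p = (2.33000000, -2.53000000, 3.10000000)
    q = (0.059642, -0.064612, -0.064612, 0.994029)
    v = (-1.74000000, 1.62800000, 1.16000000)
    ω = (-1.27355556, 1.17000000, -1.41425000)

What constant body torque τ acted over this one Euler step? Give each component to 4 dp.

τ = (0.1100, 0.0000, -0.0700)

Δω = ω₁−ω₀ = (0.02644444, -0.13000000, -0.21425000)
precession coupling = (0.0624, 0.1560, 0.1014)
I·α + gyro = (0.1100, 0.0000, -0.0700)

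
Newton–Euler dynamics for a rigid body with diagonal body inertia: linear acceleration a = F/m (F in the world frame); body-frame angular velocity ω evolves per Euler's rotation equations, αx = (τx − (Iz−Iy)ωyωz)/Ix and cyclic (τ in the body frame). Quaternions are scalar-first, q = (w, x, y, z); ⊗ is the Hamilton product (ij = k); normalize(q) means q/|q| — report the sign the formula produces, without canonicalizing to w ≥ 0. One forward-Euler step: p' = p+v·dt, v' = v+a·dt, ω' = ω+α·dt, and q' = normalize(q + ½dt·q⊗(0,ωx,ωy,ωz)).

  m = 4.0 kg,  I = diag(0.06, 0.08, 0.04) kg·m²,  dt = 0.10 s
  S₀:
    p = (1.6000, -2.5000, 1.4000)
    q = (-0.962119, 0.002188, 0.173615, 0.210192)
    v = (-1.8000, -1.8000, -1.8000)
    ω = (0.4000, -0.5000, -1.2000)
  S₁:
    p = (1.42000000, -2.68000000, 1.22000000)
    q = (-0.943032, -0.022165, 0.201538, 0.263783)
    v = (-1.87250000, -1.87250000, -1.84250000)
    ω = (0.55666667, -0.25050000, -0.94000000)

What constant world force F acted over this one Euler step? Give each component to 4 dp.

v₁ − v₀ = (-0.07250000, -0.07250000, -0.04250000)
F = m·Δv/dt = (-2.9000, -2.9000, -1.7000)

F = (-2.9000, -2.9000, -1.7000)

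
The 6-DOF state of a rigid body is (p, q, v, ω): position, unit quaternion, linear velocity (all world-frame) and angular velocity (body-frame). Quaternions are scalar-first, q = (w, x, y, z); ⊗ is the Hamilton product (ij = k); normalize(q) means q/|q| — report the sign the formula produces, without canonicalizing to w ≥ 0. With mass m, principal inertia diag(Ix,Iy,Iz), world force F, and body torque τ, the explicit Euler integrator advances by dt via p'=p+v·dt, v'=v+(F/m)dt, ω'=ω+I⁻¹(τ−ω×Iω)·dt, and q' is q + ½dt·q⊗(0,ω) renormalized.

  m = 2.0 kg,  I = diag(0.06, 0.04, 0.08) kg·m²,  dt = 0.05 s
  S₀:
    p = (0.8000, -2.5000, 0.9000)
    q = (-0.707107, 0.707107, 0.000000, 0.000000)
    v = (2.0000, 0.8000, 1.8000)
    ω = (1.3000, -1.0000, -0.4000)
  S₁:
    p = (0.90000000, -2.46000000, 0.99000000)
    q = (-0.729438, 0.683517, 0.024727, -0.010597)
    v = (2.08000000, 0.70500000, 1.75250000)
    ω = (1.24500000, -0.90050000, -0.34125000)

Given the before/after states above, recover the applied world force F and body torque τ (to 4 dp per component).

F = (3.2000, -3.8000, -1.9000)
τ = (-0.0500, 0.0900, 0.1200)

velocity change Δv = (0.08000000, -0.09500000, -0.04750000)
applied force F = (3.2000, -3.8000, -1.9000)
ω₁ − ω₀ = (-0.05500000, 0.09950000, 0.05875000)
applied torque τ = (-0.0500, 0.0900, 0.1200)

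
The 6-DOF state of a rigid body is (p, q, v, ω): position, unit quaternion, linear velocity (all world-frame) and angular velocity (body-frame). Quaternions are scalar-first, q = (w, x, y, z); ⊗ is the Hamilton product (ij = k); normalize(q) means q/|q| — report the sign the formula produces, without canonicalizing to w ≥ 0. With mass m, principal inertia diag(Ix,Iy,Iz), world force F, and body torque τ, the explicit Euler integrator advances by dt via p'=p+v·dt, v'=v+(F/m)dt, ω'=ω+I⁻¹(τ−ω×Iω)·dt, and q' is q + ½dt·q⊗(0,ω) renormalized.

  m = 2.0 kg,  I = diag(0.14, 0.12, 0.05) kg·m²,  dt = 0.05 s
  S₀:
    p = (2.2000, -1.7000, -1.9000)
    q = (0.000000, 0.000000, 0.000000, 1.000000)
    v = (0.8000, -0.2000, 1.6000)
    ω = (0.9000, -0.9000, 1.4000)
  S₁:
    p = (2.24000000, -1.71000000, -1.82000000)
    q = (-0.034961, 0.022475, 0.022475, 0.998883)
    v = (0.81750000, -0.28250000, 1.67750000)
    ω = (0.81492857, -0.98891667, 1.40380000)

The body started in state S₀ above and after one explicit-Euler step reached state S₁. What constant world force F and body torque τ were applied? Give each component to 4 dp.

ω₁ − ω₀ = (-0.08507143, -0.08891667, 0.00380000)
I·α + gyro = (-0.1500, -0.1000, 0.0200)
v₁ − v₀ = (0.01750000, -0.08250000, 0.07750000)
F = m·Δv/dt = (0.7000, -3.3000, 3.1000)

F = (0.7000, -3.3000, 3.1000)
τ = (-0.1500, -0.1000, 0.0200)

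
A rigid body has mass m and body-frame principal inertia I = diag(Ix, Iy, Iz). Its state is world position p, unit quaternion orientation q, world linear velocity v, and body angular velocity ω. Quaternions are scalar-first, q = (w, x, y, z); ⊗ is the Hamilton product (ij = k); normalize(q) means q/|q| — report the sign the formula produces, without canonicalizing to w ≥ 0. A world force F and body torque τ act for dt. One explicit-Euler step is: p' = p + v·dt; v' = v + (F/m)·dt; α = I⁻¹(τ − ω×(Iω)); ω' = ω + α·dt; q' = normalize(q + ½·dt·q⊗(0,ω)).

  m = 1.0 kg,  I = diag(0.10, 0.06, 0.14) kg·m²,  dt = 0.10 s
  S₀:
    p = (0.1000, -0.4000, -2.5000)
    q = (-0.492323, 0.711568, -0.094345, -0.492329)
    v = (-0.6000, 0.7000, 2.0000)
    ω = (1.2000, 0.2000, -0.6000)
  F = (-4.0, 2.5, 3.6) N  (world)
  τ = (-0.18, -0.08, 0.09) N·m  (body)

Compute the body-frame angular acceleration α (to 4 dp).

gyro term ω×Iω = (-0.0096, 0.0288, -0.0096)
angular accel α = (-1.7040, -1.8133, 0.7114)

α = (-1.7040, -1.8133, 0.7114)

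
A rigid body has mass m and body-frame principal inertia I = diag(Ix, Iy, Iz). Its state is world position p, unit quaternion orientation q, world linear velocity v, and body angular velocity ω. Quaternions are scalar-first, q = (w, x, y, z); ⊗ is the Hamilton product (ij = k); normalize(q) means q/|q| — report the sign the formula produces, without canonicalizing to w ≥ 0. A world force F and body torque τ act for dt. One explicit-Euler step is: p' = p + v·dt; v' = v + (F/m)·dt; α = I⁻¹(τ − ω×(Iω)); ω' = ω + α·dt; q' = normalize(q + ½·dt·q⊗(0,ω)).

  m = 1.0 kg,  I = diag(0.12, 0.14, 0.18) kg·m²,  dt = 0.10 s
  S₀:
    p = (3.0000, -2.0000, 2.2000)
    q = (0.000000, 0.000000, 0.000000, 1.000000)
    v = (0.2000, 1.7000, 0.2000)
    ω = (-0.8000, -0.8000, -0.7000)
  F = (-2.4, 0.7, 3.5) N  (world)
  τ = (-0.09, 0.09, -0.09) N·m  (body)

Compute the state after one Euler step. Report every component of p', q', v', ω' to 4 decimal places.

p' = (3.0200, -1.8300, 2.2200)
q' = (0.0349, 0.0399, -0.0399, 0.9978)
v' = (-0.0400, 1.7700, 0.5500)
ω' = (-0.8937, -0.7117, -0.7571)

new position p' = (3.0200, -1.8300, 2.2200)
v + (F/m)dt = (-0.0400, 1.7700, 0.5500)
ω×(Iω) gyroscopic = (0.0224, -0.0336, 0.0128)
α = I⁻¹(τ − ω×Iω) = (-0.9367, 0.8829, -0.5711)
new body rate ω' = (-0.8937, -0.7117, -0.7571)
Hamilton product q⊗(0,ω) = (0.7000000, 0.8000000, -0.8000000, 0.0000000)
q' = normalize(q + ½dt·q⊗(0,ω)) = (0.0349, 0.0399, -0.0399, 0.9978)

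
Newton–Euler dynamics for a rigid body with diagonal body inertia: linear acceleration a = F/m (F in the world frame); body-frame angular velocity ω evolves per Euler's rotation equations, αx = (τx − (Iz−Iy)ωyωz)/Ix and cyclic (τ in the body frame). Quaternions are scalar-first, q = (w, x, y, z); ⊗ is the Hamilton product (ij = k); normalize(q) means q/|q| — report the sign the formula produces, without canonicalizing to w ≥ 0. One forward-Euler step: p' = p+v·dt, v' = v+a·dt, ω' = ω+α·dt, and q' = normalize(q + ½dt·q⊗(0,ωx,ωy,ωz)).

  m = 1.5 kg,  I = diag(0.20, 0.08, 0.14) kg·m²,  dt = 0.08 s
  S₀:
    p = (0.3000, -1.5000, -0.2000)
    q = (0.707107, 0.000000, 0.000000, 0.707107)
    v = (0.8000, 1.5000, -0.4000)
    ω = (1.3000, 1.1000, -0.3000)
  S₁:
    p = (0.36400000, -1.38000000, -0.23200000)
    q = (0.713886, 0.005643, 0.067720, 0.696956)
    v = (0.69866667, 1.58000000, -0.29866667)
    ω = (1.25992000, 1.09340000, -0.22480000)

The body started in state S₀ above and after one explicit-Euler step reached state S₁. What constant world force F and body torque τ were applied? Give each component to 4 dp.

F = (-1.9000, 1.5000, 1.9000)
τ = (-0.1200, -0.0300, -0.0400)

Δω = ω₁−ω₀ = (-0.04008000, -0.00660000, 0.07520000)
applied torque τ = (-0.1200, -0.0300, -0.0400)
Δv = v₁−v₀ = (-0.10133333, 0.08000000, 0.10133333)
F = m·Δv/dt = (-1.9000, 1.5000, 1.9000)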